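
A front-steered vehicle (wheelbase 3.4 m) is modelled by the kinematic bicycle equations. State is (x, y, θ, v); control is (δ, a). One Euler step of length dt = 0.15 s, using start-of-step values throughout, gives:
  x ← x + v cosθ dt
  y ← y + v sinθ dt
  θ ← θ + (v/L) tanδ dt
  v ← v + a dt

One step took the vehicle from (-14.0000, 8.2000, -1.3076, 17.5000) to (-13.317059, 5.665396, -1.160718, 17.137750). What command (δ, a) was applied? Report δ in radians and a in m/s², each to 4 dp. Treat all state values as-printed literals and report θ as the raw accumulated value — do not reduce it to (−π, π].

a = (v'−v)/dt = (-0.362250)/0.15 = -2.4150
Δθ = θ'−θ = 0.146882;  (v·dt/L) = 17.5000·0.15/3.4 = 0.772059
tan δ = Δθ·L/(v·dt) = 0.190247  →  δ = 0.1880

δ = 0.1880, a = -2.4150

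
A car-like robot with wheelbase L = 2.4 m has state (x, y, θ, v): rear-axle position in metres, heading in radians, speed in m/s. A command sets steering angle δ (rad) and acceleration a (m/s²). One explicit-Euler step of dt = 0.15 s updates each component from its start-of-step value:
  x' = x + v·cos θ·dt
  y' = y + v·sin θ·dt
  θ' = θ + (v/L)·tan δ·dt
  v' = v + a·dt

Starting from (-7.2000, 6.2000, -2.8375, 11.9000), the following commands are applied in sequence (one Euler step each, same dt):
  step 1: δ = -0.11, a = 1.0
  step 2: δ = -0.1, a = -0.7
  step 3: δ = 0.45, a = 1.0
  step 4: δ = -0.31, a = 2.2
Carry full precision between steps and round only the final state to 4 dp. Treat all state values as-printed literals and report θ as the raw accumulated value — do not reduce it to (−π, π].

after step 1 (δ=-0.11, a=1.0): (-8.903102, 5.665522, -2.919644, 12.050000)
after step 2 (δ=-0.1, a=-0.7): (-10.666265, 5.267635, -2.995209, 11.945000)
after step 3 (δ=0.45, a=1.0): (-12.438852, 5.006287, -2.634578, 12.095000)
after step 4 (δ=-0.31, a=2.2): (-14.024866, 4.125342, -2.876725, 12.425000)

(-14.0249, 4.1253, -2.8767, 12.4250)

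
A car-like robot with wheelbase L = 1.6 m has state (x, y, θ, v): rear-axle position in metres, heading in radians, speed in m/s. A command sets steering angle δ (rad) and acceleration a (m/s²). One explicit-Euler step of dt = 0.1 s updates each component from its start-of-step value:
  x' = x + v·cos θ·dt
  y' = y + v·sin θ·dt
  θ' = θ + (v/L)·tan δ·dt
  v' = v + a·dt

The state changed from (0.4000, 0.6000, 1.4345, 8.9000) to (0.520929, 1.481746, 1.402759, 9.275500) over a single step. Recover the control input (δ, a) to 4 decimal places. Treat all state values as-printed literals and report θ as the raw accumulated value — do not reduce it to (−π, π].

δ = -0.0570, a = 3.7550

a = (v'−v)/dt = (0.375500)/0.1 = 3.7550
Δθ = θ'−θ = -0.031741;  (v·dt/L) = 8.9000·0.1/1.6 = 0.556250
tan δ = Δθ·L/(v·dt) = -0.057062  →  δ = -0.0570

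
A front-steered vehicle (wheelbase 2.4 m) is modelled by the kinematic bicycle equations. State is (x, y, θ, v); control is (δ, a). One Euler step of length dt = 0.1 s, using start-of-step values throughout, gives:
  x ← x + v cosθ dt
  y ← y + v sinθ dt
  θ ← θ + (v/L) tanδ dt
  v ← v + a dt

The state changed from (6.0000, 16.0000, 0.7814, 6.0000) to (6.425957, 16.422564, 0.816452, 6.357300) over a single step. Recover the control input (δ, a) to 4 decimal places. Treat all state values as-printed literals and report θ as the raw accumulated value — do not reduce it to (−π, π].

δ = 0.1393, a = 3.5730

a = (v'−v)/dt = (0.357300)/0.1 = 3.5730
Δθ = θ'−θ = 0.035052;  (v·dt/L) = 6.0000·0.1/2.4 = 0.250000
tan δ = Δθ·L/(v·dt) = 0.140208  →  δ = 0.1393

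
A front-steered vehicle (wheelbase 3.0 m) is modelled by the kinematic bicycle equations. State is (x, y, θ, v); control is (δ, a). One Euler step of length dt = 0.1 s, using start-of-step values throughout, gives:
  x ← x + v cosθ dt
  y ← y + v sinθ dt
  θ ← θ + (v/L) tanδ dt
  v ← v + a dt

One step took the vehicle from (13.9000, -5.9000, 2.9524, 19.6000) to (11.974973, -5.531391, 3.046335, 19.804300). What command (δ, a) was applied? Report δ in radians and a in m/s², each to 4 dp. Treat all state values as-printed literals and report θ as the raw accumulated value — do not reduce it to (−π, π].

a = (v'−v)/dt = (0.204300)/0.1 = 2.0430
Δθ = θ'−θ = 0.093935;  (v·dt/L) = 19.6000·0.1/3.0 = 0.653333
tan δ = Δθ·L/(v·dt) = 0.143778  →  δ = 0.1428

δ = 0.1428, a = 2.0430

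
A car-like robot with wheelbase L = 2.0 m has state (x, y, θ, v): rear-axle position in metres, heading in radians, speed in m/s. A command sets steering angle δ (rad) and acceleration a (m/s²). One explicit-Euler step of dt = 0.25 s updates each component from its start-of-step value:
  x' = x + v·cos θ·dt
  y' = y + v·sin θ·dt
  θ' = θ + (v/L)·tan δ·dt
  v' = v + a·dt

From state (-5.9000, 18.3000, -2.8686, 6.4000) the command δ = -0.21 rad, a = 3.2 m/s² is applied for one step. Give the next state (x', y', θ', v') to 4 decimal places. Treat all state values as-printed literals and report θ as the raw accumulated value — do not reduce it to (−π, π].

(-7.4407, 17.8686, -3.0391, 7.2000)

x' = -5.9000 + 6.4000·cos(-2.8686)·0.25 = -7.4407
y' = 18.3000 + 6.4000·sin(-2.8686)·0.25 = 17.8686
θ' = -2.8686 + (6.4000/2.0)·tan(-0.21)·0.25 = -3.0391
v' = 6.4000 + 3.2000·0.25 = 7.2000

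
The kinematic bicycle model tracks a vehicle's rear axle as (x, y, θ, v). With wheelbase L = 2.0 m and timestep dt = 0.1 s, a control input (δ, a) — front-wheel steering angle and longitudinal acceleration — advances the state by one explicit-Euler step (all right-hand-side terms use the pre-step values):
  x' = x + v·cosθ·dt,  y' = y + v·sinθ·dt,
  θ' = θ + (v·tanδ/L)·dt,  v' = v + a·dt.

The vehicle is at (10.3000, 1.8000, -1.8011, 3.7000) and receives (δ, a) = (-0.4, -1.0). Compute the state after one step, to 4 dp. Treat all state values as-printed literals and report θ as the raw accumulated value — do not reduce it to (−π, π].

x' = 10.3000 + 3.7000·cos(-1.8011)·0.1 = 10.2155
y' = 1.8000 + 3.7000·sin(-1.8011)·0.1 = 1.4398
θ' = -1.8011 + (3.7000/2.0)·tan(-0.4)·0.1 = -1.8793
v' = 3.7000 − 1.0000·0.1 = 3.6000

(10.2155, 1.4398, -1.8793, 3.6000)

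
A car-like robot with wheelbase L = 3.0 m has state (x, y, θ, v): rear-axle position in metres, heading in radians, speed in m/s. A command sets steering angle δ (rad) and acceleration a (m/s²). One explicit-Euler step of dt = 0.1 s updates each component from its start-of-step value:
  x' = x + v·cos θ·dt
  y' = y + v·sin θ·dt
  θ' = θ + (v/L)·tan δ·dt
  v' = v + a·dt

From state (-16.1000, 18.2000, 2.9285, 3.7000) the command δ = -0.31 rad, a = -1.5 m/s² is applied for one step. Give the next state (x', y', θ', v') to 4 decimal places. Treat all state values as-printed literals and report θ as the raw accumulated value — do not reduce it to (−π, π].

(-16.4616, 18.2782, 2.8890, 3.5500)

x' = -16.1000 + 3.7000·cos(2.9285)·0.1 = -16.4616
y' = 18.2000 + 3.7000·sin(2.9285)·0.1 = 18.2782
θ' = 2.9285 + (3.7000/3.0)·tan(-0.31)·0.1 = 2.8890
v' = 3.7000 − 1.5000·0.1 = 3.5500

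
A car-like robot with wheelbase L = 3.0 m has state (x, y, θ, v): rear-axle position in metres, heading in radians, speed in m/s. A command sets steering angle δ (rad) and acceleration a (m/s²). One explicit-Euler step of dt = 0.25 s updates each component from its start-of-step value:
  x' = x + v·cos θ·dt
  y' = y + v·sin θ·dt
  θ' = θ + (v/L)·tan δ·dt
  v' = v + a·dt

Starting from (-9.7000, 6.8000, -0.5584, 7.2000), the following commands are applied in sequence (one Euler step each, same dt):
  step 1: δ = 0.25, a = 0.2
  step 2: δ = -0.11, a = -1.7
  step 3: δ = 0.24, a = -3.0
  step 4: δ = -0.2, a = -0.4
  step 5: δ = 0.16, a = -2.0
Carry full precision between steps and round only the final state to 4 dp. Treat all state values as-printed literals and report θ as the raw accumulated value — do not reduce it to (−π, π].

after step 1 (δ=0.25, a=0.2): (-8.173413, 5.846306, -0.405195, 7.250000)
after step 2 (δ=-0.11, a=-1.7): (-6.507679, 5.131823, -0.471923, 6.825000)
after step 3 (δ=0.24, a=-3.0): (-4.987929, 4.356162, -0.332740, 6.075000)
after step 4 (δ=-0.2, a=-0.4): (-3.552481, 3.860087, -0.435362, 5.975000)
after step 5 (δ=0.16, a=-2.0): (-2.198072, 3.230115, -0.355008, 5.475000)

(-2.1981, 3.2301, -0.3550, 5.4750)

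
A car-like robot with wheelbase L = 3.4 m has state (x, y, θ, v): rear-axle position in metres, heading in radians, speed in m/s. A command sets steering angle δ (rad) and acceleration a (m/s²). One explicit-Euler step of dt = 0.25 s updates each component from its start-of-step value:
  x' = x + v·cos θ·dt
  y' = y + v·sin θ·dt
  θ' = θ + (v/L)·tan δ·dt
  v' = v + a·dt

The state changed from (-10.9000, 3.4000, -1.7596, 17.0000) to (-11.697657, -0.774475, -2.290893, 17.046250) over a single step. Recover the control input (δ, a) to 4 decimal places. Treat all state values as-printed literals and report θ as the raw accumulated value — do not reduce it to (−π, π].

a = (v'−v)/dt = (0.046250)/0.25 = 0.1850
Δθ = θ'−θ = -0.531293;  (v·dt/L) = 17.0000·0.25/3.4 = 1.250000
tan δ = Δθ·L/(v·dt) = -0.425034  →  δ = -0.4019

δ = -0.4019, a = 0.1850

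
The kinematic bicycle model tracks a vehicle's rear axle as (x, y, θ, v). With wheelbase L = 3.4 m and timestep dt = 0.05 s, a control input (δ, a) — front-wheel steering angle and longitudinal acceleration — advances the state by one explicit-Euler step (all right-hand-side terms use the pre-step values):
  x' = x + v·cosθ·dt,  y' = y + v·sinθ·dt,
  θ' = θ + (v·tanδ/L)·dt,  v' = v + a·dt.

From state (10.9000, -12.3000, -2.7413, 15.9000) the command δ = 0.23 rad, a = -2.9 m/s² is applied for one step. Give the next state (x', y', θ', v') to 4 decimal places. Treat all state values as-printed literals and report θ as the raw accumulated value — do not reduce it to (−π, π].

(10.1678, -12.6098, -2.6866, 15.7550)

x' = 10.9000 + 15.9000·cos(-2.7413)·0.05 = 10.1678
y' = -12.3000 + 15.9000·sin(-2.7413)·0.05 = -12.6098
θ' = -2.7413 + (15.9000/3.4)·tan(0.23)·0.05 = -2.6866
v' = 15.9000 − 2.9000·0.05 = 15.7550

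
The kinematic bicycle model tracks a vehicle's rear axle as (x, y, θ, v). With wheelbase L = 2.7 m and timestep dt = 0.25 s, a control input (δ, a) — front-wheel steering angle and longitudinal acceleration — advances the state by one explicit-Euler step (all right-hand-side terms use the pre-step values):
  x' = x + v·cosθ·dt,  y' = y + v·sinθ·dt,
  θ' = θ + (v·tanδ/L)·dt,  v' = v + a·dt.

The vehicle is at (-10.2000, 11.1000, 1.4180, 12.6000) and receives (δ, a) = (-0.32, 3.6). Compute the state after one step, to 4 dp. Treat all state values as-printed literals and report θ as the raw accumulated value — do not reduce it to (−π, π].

(-9.7206, 14.2133, 1.0314, 13.5000)

x' = -10.2000 + 12.6000·cos(1.4180)·0.25 = -9.7206
y' = 11.1000 + 12.6000·sin(1.4180)·0.25 = 14.2133
θ' = 1.4180 + (12.6000/2.7)·tan(-0.32)·0.25 = 1.0314
v' = 12.6000 + 3.6000·0.25 = 13.5000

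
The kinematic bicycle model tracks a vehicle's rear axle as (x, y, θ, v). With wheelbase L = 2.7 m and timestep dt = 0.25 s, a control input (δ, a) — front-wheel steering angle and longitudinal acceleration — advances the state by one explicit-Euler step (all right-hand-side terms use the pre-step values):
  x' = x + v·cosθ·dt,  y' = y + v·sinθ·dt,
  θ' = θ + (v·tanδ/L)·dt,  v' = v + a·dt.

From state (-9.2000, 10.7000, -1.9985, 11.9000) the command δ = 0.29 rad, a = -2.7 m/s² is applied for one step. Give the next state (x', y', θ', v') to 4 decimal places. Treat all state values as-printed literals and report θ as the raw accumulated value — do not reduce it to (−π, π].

x' = -9.2000 + 11.9000·cos(-1.9985)·0.25 = -10.4340
y' = 10.7000 + 11.9000·sin(-1.9985)·0.25 = 7.9930
θ' = -1.9985 + (11.9000/2.7)·tan(0.29)·0.25 = -1.6697
v' = 11.9000 − 2.7000·0.25 = 11.2250

(-10.4340, 7.9930, -1.6697, 11.2250)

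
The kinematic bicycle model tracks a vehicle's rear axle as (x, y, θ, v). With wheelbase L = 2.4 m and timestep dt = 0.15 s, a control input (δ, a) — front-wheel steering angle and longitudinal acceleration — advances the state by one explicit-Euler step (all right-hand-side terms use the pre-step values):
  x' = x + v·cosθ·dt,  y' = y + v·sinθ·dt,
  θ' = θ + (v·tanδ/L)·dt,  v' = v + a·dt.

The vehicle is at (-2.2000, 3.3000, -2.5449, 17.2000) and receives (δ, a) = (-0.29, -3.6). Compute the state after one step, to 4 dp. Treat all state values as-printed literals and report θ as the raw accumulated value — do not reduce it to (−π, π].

x' = -2.2000 + 17.2000·cos(-2.5449)·0.15 = -4.3342
y' = 3.3000 + 17.2000·sin(-2.5449)·0.15 = 1.8503
θ' = -2.5449 + (17.2000/2.4)·tan(-0.29)·0.15 = -2.8657
v' = 17.2000 − 3.6000·0.15 = 16.6600

(-4.3342, 1.8503, -2.8657, 16.6600)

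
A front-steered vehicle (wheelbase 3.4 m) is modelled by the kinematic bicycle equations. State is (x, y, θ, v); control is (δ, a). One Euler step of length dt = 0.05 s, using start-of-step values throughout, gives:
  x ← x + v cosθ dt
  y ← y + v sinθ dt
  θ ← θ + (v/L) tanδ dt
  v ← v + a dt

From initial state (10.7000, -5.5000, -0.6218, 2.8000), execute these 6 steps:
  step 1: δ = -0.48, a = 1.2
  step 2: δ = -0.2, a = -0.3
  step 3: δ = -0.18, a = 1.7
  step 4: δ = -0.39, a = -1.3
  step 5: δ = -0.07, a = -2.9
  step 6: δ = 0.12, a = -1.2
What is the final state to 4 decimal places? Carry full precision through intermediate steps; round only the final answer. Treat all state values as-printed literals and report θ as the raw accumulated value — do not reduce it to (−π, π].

after step 1 (δ=-0.48, a=1.2): (10.813796, -5.581550, -0.643237, 2.860000)
after step 2 (δ=-0.2, a=-0.3): (10.928219, -5.667320, -0.651763, 2.845000)
after step 3 (δ=-0.18, a=1.7): (11.041310, -5.753607, -0.659376, 2.930000)
after step 4 (δ=-0.39, a=-1.3): (11.157100, -5.843356, -0.677088, 2.865000)
after step 5 (δ=-0.07, a=-2.9): (11.268749, -5.933106, -0.680042, 2.720000)
after step 6 (δ=0.12, a=-1.2): (11.374495, -6.018626, -0.675218, 2.660000)

(11.3745, -6.0186, -0.6752, 2.6600)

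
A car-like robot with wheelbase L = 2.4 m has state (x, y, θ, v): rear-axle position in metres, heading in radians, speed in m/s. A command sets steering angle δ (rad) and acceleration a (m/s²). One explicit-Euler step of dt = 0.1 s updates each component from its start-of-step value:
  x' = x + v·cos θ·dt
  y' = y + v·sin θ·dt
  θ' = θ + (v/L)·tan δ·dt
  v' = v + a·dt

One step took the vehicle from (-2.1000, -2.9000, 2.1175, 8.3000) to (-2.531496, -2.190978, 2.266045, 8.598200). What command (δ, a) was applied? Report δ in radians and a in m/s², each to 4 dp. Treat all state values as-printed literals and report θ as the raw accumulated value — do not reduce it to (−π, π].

δ = 0.4057, a = 2.9820

a = (v'−v)/dt = (0.298200)/0.1 = 2.9820
Δθ = θ'−θ = 0.148545;  (v·dt/L) = 8.3000·0.1/2.4 = 0.345833
tan δ = Δθ·L/(v·dt) = 0.429528  →  δ = 0.4057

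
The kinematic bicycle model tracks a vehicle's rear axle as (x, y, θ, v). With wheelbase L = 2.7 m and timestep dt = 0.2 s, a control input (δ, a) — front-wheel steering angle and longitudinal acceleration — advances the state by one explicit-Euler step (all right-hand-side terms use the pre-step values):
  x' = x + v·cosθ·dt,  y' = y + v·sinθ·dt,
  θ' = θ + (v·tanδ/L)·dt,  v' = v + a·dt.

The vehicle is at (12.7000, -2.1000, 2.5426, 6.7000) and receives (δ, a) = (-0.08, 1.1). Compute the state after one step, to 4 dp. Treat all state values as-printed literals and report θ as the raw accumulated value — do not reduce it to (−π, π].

x' = 12.7000 + 6.7000·cos(2.5426)·0.2 = 11.5933
y' = -2.1000 + 6.7000·sin(2.5426)·0.2 = -1.3445
θ' = 2.5426 + (6.7000/2.7)·tan(-0.08)·0.2 = 2.5028
v' = 6.7000 + 1.1000·0.2 = 6.9200

(11.5933, -1.3445, 2.5028, 6.9200)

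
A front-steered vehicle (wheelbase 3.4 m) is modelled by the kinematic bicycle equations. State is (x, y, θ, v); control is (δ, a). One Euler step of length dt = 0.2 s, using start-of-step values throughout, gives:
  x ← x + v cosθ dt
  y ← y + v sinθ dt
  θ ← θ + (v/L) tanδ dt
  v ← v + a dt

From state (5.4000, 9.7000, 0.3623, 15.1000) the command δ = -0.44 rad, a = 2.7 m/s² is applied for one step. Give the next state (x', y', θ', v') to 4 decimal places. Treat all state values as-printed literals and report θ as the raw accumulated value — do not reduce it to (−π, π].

(8.2240, 10.7704, -0.0559, 15.6400)

x' = 5.4000 + 15.1000·cos(0.3623)·0.2 = 8.2240
y' = 9.7000 + 15.1000·sin(0.3623)·0.2 = 10.7704
θ' = 0.3623 + (15.1000/3.4)·tan(-0.44)·0.2 = -0.0559
v' = 15.1000 + 2.7000·0.2 = 15.6400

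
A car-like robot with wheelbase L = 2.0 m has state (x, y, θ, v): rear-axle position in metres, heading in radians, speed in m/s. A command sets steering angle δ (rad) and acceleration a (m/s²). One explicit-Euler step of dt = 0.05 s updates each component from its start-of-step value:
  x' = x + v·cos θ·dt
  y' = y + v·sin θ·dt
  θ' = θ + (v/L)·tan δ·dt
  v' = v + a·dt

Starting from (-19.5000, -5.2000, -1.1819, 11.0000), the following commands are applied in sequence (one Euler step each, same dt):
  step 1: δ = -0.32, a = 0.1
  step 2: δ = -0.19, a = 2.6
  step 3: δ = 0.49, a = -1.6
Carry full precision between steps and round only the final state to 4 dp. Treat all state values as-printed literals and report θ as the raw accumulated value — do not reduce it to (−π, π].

after step 1 (δ=-0.32, a=0.1): (-19.291458, -5.708930, -1.273032, 11.005000)
after step 2 (δ=-0.19, a=2.6): (-19.130024, -6.234967, -1.325944, 11.135000)
after step 3 (δ=0.49, a=-1.6): (-18.995060, -6.775111, -1.177462, 11.055000)

(-18.9951, -6.7751, -1.1775, 11.0550)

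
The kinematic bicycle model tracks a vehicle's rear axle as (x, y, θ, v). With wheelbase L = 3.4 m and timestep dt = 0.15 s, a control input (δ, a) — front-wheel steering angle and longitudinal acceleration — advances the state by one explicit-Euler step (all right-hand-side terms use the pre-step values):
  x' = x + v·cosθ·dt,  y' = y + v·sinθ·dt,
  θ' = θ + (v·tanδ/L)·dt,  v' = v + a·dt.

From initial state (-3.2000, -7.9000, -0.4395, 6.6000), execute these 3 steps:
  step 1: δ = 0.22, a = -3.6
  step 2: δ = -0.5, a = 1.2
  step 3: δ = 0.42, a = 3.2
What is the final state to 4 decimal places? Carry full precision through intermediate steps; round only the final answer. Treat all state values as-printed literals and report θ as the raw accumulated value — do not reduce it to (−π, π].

after step 1 (δ=0.22, a=-3.6): (-2.304085, -8.321232, -0.374387, 6.060000)
after step 2 (δ=-0.5, a=1.2): (-1.458050, -8.653656, -0.520443, 6.240000)
after step 3 (δ=0.42, a=3.2): (-0.645977, -9.119095, -0.397504, 6.720000)

(-0.6460, -9.1191, -0.3975, 6.7200)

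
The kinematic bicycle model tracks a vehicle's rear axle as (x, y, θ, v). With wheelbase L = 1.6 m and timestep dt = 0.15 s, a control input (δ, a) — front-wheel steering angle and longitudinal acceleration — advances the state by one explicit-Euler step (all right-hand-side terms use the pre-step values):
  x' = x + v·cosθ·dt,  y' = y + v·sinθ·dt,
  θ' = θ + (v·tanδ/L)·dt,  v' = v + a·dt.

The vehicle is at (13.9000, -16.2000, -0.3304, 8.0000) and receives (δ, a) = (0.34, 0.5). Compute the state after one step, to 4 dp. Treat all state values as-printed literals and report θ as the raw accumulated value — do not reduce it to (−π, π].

x' = 13.9000 + 8.0000·cos(-0.3304)·0.15 = 15.0351
y' = -16.2000 + 8.0000·sin(-0.3304)·0.15 = -16.5893
θ' = -0.3304 + (8.0000/1.6)·tan(0.34)·0.15 = -0.0651
v' = 8.0000 + 0.5000·0.15 = 8.0750

(15.0351, -16.5893, -0.0651, 8.0750)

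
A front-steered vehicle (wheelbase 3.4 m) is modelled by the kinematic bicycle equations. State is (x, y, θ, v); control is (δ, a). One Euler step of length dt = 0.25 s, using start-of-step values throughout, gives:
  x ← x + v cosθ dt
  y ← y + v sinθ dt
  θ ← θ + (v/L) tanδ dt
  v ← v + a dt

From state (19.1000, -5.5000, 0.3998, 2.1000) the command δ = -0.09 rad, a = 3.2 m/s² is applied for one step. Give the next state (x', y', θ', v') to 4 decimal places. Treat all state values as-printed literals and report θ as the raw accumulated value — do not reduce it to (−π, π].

(19.5836, -5.2957, 0.3859, 2.9000)

x' = 19.1000 + 2.1000·cos(0.3998)·0.25 = 19.5836
y' = -5.5000 + 2.1000·sin(0.3998)·0.25 = -5.2957
θ' = 0.3998 + (2.1000/3.4)·tan(-0.09)·0.25 = 0.3859
v' = 2.1000 + 3.2000·0.25 = 2.9000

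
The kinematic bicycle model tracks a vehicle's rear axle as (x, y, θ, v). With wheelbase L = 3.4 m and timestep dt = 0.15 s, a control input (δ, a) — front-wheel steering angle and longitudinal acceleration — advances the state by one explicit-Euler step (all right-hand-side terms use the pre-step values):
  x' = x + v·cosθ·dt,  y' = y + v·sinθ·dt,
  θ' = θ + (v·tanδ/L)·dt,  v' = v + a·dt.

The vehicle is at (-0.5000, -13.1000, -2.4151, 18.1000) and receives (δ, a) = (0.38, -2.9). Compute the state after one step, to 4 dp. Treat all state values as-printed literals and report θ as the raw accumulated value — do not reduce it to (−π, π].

x' = -0.5000 + 18.1000·cos(-2.4151)·0.15 = -2.5295
y' = -13.1000 + 18.1000·sin(-2.4151)·0.15 = -14.9034
θ' = -2.4151 + (18.1000/3.4)·tan(0.38)·0.15 = -2.0962
v' = 18.1000 − 2.9000·0.15 = 17.6650

(-2.5295, -14.9034, -2.0962, 17.6650)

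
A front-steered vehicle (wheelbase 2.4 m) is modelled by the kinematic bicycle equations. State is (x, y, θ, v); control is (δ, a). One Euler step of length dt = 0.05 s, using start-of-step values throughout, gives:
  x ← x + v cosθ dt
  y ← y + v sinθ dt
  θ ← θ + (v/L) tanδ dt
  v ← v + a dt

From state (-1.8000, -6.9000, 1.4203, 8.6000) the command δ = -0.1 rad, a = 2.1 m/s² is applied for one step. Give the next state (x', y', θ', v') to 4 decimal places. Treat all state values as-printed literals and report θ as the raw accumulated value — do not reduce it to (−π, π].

(-1.7355, -6.4749, 1.4023, 8.7050)

x' = -1.8000 + 8.6000·cos(1.4203)·0.05 = -1.7355
y' = -6.9000 + 8.6000·sin(1.4203)·0.05 = -6.4749
θ' = 1.4203 + (8.6000/2.4)·tan(-0.1)·0.05 = 1.4023
v' = 8.6000 + 2.1000·0.05 = 8.7050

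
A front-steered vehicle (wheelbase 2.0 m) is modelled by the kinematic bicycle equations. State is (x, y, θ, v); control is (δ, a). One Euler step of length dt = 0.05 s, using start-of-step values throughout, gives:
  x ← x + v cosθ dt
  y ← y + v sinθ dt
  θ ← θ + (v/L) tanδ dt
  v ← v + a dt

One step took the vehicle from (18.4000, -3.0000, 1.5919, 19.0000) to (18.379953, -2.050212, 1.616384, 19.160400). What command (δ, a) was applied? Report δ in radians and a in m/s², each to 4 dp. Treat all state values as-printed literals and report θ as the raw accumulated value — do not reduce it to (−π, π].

δ = 0.0515, a = 3.2080

a = (v'−v)/dt = (0.160400)/0.05 = 3.2080
Δθ = θ'−θ = 0.024484;  (v·dt/L) = 19.0000·0.05/2.0 = 0.475000
tan δ = Δθ·L/(v·dt) = 0.051545  →  δ = 0.0515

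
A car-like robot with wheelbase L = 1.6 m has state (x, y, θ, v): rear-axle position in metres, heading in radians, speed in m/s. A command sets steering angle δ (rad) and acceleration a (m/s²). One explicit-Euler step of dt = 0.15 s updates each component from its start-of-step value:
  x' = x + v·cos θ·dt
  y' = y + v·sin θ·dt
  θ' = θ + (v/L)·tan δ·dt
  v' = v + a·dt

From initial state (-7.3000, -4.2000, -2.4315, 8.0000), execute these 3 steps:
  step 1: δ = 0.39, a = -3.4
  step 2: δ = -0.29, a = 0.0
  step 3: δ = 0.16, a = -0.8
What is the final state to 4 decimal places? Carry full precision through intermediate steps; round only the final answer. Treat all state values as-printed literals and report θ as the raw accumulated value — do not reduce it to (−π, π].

(-9.5751, -6.7515, -2.2194, 7.3700)

after step 1 (δ=0.39, a=-3.4): (-8.209962, -4.982285, -2.123209, 7.490000)
after step 2 (δ=-0.29, a=0.0): (-8.799510, -5.938677, -2.332751, 7.490000)
after step 3 (δ=0.16, a=-0.8): (-9.575103, -6.751516, -2.219432, 7.370000)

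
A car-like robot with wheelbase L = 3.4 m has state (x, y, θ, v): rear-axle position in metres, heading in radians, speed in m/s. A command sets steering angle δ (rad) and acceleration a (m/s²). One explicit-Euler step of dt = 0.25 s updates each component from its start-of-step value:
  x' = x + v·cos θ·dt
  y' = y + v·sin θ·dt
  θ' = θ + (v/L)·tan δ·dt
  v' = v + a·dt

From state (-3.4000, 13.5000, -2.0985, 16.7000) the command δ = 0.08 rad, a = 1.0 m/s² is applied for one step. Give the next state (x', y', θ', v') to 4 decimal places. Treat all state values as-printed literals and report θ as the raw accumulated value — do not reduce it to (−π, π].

(-5.5023, 9.8929, -2.0001, 16.9500)

x' = -3.4000 + 16.7000·cos(-2.0985)·0.25 = -5.5023
y' = 13.5000 + 16.7000·sin(-2.0985)·0.25 = 9.8929
θ' = -2.0985 + (16.7000/3.4)·tan(0.08)·0.25 = -2.0001
v' = 16.7000 + 1.0000·0.25 = 16.9500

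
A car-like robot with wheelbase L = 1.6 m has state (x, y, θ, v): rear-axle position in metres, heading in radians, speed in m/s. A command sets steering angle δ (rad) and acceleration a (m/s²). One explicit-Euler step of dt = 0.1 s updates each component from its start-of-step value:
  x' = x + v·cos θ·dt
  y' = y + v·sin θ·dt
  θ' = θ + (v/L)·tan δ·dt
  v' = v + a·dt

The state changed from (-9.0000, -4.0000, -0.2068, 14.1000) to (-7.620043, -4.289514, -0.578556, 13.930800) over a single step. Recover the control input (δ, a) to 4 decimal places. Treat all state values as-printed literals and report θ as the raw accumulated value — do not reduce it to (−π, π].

δ = -0.3992, a = -1.6920

a = (v'−v)/dt = (-0.169200)/0.1 = -1.6920
Δθ = θ'−θ = -0.371756;  (v·dt/L) = 14.1000·0.1/1.6 = 0.881250
tan δ = Δθ·L/(v·dt) = -0.421851  →  δ = -0.3992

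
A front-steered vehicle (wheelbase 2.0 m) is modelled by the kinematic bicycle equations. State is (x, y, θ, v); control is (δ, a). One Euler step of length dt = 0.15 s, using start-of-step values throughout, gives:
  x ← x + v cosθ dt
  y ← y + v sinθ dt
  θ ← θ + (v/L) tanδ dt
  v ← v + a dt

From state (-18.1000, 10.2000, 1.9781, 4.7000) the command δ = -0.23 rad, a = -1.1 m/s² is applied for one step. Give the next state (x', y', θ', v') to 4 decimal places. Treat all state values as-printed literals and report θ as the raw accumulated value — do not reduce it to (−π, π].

(-18.3793, 10.8473, 1.8956, 4.5350)

x' = -18.1000 + 4.7000·cos(1.9781)·0.15 = -18.3793
y' = 10.2000 + 4.7000·sin(1.9781)·0.15 = 10.8473
θ' = 1.9781 + (4.7000/2.0)·tan(-0.23)·0.15 = 1.8956
v' = 4.7000 − 1.1000·0.15 = 4.5350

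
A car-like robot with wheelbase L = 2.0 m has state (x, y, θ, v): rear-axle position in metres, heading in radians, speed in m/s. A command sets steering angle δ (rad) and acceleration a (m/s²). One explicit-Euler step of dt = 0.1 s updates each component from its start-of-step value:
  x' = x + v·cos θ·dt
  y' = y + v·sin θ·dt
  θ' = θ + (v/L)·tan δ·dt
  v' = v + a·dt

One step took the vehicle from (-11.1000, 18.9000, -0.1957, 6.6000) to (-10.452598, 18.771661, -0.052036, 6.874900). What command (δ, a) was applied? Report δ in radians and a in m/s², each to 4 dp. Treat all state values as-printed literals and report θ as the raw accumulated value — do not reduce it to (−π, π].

a = (v'−v)/dt = (0.274900)/0.1 = 2.7490
Δθ = θ'−θ = 0.143664;  (v·dt/L) = 6.6000·0.1/2.0 = 0.330000
tan δ = Δθ·L/(v·dt) = 0.435345  →  δ = 0.4106

δ = 0.4106, a = 2.7490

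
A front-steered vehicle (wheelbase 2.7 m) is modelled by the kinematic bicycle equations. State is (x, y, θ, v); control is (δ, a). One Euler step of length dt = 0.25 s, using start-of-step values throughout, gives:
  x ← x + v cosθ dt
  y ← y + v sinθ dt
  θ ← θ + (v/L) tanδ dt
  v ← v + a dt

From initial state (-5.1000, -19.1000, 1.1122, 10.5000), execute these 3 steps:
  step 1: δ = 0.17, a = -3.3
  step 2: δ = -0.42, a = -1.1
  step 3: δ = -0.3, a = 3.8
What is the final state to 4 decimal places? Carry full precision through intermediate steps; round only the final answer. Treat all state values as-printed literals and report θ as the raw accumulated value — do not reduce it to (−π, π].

(-1.7433, -12.6199, 0.6098, 10.3500)

after step 1 (δ=0.17, a=-3.3): (-3.937939, -16.746229, 1.279089, 9.675000)
after step 2 (δ=-0.42, a=-1.1): (-3.242335, -14.429661, 0.879034, 9.400000)
after step 3 (δ=-0.3, a=3.8): (-1.743281, -12.619872, 0.609797, 10.350000)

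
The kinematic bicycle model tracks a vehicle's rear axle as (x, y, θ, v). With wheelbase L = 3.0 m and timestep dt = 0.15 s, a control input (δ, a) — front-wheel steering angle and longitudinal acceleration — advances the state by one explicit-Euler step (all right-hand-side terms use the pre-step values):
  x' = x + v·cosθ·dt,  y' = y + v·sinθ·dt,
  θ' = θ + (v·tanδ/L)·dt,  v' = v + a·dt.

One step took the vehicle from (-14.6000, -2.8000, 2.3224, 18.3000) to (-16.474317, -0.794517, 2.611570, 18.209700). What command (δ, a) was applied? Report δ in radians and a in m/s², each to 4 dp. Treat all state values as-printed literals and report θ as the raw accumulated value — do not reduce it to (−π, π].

a = (v'−v)/dt = (-0.090300)/0.15 = -0.6020
Δθ = θ'−θ = 0.289170;  (v·dt/L) = 18.3000·0.15/3.0 = 0.915000
tan δ = Δθ·L/(v·dt) = 0.316033  →  δ = 0.3061

δ = 0.3061, a = -0.6020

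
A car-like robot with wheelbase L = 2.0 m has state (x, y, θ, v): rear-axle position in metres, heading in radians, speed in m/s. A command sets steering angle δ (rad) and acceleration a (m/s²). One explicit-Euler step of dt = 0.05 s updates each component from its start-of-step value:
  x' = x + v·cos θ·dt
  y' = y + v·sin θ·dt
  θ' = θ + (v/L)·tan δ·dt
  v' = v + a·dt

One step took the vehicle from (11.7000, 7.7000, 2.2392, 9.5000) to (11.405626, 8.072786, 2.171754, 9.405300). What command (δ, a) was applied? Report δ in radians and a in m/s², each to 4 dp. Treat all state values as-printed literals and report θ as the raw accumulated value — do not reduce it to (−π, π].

δ = -0.2767, a = -1.8940

a = (v'−v)/dt = (-0.094700)/0.05 = -1.8940
Δθ = θ'−θ = -0.067446;  (v·dt/L) = 9.5000·0.05/2.0 = 0.237500
tan δ = Δθ·L/(v·dt) = -0.283983  →  δ = -0.2767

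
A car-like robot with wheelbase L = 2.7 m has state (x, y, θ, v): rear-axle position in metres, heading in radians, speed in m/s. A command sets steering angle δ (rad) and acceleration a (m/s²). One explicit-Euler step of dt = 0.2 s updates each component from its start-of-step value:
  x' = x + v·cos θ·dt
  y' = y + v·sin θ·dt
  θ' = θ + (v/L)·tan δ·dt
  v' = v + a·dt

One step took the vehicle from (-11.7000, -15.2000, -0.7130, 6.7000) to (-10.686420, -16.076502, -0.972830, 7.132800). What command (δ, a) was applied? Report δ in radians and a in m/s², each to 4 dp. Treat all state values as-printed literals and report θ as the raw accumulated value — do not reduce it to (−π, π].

δ = -0.4823, a = 2.1640

a = (v'−v)/dt = (0.432800)/0.2 = 2.1640
Δθ = θ'−θ = -0.259830;  (v·dt/L) = 6.7000·0.2/2.7 = 0.496296
tan δ = Δθ·L/(v·dt) = -0.523538  →  δ = -0.4823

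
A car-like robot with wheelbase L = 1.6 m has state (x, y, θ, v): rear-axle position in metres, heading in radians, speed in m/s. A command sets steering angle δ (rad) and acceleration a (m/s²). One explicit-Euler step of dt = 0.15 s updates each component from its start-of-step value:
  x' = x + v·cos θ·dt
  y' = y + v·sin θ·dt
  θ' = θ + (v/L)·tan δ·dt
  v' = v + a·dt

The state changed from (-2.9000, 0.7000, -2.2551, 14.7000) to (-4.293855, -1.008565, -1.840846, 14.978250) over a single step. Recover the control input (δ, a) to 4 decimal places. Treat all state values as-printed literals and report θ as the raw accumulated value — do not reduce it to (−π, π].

a = (v'−v)/dt = (0.278250)/0.15 = 1.8550
Δθ = θ'−θ = 0.414254;  (v·dt/L) = 14.7000·0.15/1.6 = 1.378125
tan δ = Δθ·L/(v·dt) = 0.300592  →  δ = 0.2920

δ = 0.2920, a = 1.8550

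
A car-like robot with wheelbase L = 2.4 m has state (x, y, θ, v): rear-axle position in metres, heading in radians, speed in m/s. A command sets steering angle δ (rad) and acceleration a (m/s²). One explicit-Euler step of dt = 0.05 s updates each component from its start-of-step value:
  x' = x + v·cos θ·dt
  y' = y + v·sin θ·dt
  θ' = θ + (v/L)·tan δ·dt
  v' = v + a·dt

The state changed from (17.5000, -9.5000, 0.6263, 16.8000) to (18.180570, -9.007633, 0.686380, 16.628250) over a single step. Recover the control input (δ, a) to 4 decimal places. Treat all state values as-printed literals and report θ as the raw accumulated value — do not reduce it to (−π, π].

δ = 0.1700, a = -3.4350

a = (v'−v)/dt = (-0.171750)/0.05 = -3.4350
Δθ = θ'−θ = 0.060080;  (v·dt/L) = 16.8000·0.05/2.4 = 0.350000
tan δ = Δθ·L/(v·dt) = 0.171657  →  δ = 0.1700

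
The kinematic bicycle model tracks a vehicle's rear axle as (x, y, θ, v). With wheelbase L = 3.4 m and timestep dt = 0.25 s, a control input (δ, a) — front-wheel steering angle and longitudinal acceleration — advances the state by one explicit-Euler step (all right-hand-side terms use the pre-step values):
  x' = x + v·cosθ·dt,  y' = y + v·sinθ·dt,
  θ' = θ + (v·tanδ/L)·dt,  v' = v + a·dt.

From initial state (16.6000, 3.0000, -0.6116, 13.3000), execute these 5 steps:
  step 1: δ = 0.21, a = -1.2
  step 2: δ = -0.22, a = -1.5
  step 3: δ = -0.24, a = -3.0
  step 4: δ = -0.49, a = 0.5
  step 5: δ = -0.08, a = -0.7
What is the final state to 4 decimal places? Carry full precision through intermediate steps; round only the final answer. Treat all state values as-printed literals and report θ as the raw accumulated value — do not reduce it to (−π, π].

(27.6327, -7.1273, -1.3806, 11.8250)

after step 1 (δ=0.21, a=-1.2): (19.322279, 1.090858, -0.403159, 13.000000)
after step 2 (δ=-0.22, a=-1.5): (22.311713, -0.184203, -0.616913, 12.625000)
after step 3 (δ=-0.24, a=-3.0): (24.886166, -2.010156, -0.844086, 11.875000)
after step 4 (δ=-0.49, a=0.5): (26.858648, -4.228893, -1.309820, 12.000000)
after step 5 (δ=-0.08, a=-0.7): (27.632720, -7.127309, -1.380559, 11.825000)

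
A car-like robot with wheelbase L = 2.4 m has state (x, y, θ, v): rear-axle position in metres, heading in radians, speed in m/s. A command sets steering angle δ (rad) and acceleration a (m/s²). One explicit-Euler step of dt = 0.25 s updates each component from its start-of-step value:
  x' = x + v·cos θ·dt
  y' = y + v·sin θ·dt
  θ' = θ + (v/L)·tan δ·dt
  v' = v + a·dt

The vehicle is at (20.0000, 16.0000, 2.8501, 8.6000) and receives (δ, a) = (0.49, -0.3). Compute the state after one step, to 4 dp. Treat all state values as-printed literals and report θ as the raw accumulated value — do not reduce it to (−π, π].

(17.9407, 16.6179, 3.3279, 8.5250)

x' = 20.0000 + 8.6000·cos(2.8501)·0.25 = 17.9407
y' = 16.0000 + 8.6000·sin(2.8501)·0.25 = 16.6179
θ' = 2.8501 + (8.6000/2.4)·tan(0.49)·0.25 = 3.3279
v' = 8.6000 − 0.3000·0.25 = 8.5250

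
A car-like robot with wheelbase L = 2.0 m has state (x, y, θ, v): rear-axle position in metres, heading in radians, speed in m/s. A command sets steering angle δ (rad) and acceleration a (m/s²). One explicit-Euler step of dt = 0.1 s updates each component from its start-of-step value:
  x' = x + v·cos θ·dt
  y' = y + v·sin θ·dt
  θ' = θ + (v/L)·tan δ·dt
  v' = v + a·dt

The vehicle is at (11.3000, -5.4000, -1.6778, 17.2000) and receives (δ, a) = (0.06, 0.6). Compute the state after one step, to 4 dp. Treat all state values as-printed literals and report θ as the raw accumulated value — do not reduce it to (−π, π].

(11.1163, -7.1102, -1.6261, 17.2600)

x' = 11.3000 + 17.2000·cos(-1.6778)·0.1 = 11.1163
y' = -5.4000 + 17.2000·sin(-1.6778)·0.1 = -7.1102
θ' = -1.6778 + (17.2000/2.0)·tan(0.06)·0.1 = -1.6261
v' = 17.2000 + 0.6000·0.1 = 17.2600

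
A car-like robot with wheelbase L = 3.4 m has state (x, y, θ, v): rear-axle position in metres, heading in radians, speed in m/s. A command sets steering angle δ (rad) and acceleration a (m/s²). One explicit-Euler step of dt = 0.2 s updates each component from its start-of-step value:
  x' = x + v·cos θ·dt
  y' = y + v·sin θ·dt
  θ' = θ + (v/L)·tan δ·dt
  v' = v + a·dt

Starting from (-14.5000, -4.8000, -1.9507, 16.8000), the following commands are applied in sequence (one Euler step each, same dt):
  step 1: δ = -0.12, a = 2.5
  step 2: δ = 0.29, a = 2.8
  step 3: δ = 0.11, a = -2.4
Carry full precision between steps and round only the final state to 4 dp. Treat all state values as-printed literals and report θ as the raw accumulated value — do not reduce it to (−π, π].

(-18.0954, -14.4625, -1.6501, 17.3800)

after step 1 (δ=-0.12, a=2.5): (-15.745992, -7.920433, -2.069861, 17.300000)
after step 2 (δ=0.29, a=2.8): (-17.401963, -10.958419, -1.766182, 17.860000)
after step 3 (δ=0.11, a=-2.4): (-18.095448, -14.462455, -1.650149, 17.380000)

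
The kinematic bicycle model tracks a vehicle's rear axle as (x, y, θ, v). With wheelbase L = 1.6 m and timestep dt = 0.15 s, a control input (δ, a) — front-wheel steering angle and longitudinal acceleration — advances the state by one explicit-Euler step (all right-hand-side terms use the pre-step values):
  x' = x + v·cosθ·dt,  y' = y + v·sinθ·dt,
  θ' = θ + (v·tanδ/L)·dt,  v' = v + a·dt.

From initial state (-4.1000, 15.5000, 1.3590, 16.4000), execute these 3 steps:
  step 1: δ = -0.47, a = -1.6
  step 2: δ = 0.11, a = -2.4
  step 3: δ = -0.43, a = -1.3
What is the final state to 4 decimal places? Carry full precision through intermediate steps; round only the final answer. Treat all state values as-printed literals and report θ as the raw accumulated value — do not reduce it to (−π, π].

(0.1890, 20.8368, 0.0660, 15.6050)

after step 1 (δ=-0.47, a=-1.6): (-3.582868, 17.905031, 0.578002, 16.160000)
after step 2 (δ=0.11, a=-2.4): (-1.552633, 19.229388, 0.745328, 15.800000)
after step 3 (δ=-0.43, a=-1.3): (0.188999, 20.836752, 0.065995, 15.605000)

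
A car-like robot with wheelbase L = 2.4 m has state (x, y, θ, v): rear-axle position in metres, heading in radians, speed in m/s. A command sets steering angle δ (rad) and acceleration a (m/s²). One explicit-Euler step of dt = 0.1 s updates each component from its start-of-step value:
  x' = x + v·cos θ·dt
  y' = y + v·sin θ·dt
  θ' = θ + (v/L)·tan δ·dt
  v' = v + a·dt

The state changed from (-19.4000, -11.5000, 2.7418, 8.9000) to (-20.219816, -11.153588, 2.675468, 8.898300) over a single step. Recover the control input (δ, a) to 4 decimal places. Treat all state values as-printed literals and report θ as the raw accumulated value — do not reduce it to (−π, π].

δ = -0.1770, a = -0.0170

a = (v'−v)/dt = (-0.001700)/0.1 = -0.0170
Δθ = θ'−θ = -0.066332;  (v·dt/L) = 8.9000·0.1/2.4 = 0.370833
tan δ = Δθ·L/(v·dt) = -0.178873  →  δ = -0.1770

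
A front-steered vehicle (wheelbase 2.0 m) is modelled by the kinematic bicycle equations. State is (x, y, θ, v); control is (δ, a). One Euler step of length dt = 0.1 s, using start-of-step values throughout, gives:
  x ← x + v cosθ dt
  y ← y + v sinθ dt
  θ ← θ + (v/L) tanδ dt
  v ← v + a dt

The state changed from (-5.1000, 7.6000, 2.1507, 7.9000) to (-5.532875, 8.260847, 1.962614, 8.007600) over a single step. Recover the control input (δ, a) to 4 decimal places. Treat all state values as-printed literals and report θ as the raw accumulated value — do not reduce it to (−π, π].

δ = -0.4444, a = 1.0760

a = (v'−v)/dt = (0.107600)/0.1 = 1.0760
Δθ = θ'−θ = -0.188086;  (v·dt/L) = 7.9000·0.1/2.0 = 0.395000
tan δ = Δθ·L/(v·dt) = -0.476167  →  δ = -0.4444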